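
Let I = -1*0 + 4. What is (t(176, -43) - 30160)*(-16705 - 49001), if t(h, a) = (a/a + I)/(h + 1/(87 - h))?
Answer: 10346409197770/5221 ≈ 1.9817e+9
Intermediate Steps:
I = 4 (I = 0 + 4 = 4)
t(h, a) = 5/(h + 1/(87 - h)) (t(h, a) = (a/a + 4)/(h + 1/(87 - h)) = (1 + 4)/(h + 1/(87 - h)) = 5/(h + 1/(87 - h)))
(t(176, -43) - 30160)*(-16705 - 49001) = (5*(87 - 1*176)/(1 - 1*176**2 + 87*176) - 30160)*(-16705 - 49001) = (5*(87 - 176)/(1 - 1*30976 + 15312) - 30160)*(-65706) = (5*(-89)/(1 - 30976 + 15312) - 30160)*(-65706) = (5*(-89)/(-15663) - 30160)*(-65706) = (5*(-1/15663)*(-89) - 30160)*(-65706) = (445/15663 - 30160)*(-65706) = -472395635/15663*(-65706) = 10346409197770/5221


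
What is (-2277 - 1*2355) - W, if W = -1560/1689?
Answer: -2607296/563 ≈ -4631.1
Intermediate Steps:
W = -520/563 (W = -1560*1/1689 = -520/563 ≈ -0.92362)
(-2277 - 1*2355) - W = (-2277 - 1*2355) - 1*(-520/563) = (-2277 - 2355) + 520/563 = -4632 + 520/563 = -2607296/563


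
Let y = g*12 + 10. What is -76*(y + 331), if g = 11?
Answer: -35948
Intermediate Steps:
y = 142 (y = 11*12 + 10 = 132 + 10 = 142)
-76*(y + 331) = -76*(142 + 331) = -76*473 = -35948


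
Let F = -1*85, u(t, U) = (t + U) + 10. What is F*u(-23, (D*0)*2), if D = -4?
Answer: 1105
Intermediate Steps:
u(t, U) = 10 + U + t (u(t, U) = (U + t) + 10 = 10 + U + t)
F = -85
F*u(-23, (D*0)*2) = -85*(10 - 4*0*2 - 23) = -85*(10 + 0*2 - 23) = -85*(10 + 0 - 23) = -85*(-13) = 1105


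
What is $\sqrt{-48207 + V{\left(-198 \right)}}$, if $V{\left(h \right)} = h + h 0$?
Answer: $i \sqrt{48405} \approx 220.01 i$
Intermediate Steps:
$V{\left(h \right)} = h$ ($V{\left(h \right)} = h + 0 = h$)
$\sqrt{-48207 + V{\left(-198 \right)}} = \sqrt{-48207 - 198} = \sqrt{-48405} = i \sqrt{48405}$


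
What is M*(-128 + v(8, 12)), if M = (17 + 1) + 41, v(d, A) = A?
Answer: -6844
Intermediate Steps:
M = 59 (M = 18 + 41 = 59)
M*(-128 + v(8, 12)) = 59*(-128 + 12) = 59*(-116) = -6844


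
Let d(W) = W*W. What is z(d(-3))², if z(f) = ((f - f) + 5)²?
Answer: 625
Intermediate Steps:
d(W) = W²
z(f) = 25 (z(f) = (0 + 5)² = 5² = 25)
z(d(-3))² = 25² = 625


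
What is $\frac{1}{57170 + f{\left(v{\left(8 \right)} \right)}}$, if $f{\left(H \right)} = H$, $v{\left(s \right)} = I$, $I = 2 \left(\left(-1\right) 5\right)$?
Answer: $\frac{1}{57160} \approx 1.7495 \cdot 10^{-5}$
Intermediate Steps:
$I = -10$ ($I = 2 \left(-5\right) = -10$)
$v{\left(s \right)} = -10$
$\frac{1}{57170 + f{\left(v{\left(8 \right)} \right)}} = \frac{1}{57170 - 10} = \frac{1}{57160}$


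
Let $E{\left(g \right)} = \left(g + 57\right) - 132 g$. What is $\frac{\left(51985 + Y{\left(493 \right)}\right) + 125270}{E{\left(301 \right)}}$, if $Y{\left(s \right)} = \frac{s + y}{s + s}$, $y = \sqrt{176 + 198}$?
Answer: $- \frac{354511}{78748} - \frac{\sqrt{374}}{38822764} \approx -4.5018$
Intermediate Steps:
$y = \sqrt{374} \approx 19.339$
$E{\left(g \right)} = 57 - 131 g$ ($E{\left(g \right)} = \left(57 + g\right) - 132 g = 57 - 131 g$)
$Y{\left(s \right)} = \frac{s + \sqrt{374}}{2 s}$ ($Y{\left(s \right)} = \frac{s + \sqrt{374}}{s + s} = \frac{s + \sqrt{374}}{2 s}$)
$\frac{\left(51985 + Y{\left(493 \right)}\right) + 125270}{E{\left(301 \right)}} = \frac{\left(51985 + \frac{493 + \sqrt{374}}{2 \cdot 493}\right) + 125270}{57 - 39431} = \frac{\left(51985 + \frac{1}{2} \cdot \frac{1}{493} \left(493 + \sqrt{374}\right)\right) + 125270}{57 - 39431} = \frac{\left(51985 + \left(\frac{1}{2} + \frac{\sqrt{374}}{986}\right)\right) + 125270}{-39374} = \left(\left(\frac{103971}{2} + \frac{\sqrt{374}}{986}\right) + 125270\right) \left(- \frac{1}{39374}\right) = \left(\frac{354511}{2} + \frac{\sqrt{374}}{986}\right) \left(- \frac{1}{39374}\right) = - \frac{354511}{78748} - \frac{\sqrt{374}}{38822764}$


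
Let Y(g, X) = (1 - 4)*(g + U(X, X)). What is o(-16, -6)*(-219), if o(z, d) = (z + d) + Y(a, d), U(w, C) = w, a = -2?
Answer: -438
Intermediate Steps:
Y(g, X) = -3*X - 3*g (Y(g, X) = (1 - 4)*(g + X) = -3*(X + g) = -3*X - 3*g)
o(z, d) = 6 + z - 2*d (o(z, d) = (z + d) + (-3*d - 3*(-2)) = (d + z) + (-3*d + 6) = (d + z) + (6 - 3*d) = 6 + z - 2*d)
o(-16, -6)*(-219) = (6 - 16 - 2*(-6))*(-219) = (6 - 16 + 12)*(-219) = 2*(-219) = -438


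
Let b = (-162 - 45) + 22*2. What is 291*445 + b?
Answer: 129332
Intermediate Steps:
b = -163 (b = -207 + 44 = -163)
291*445 + b = 291*445 - 163 = 129495 - 163 = 129332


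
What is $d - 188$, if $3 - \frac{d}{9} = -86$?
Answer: $613$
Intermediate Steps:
$d = 801$ ($d = 27 - -774 = 27 + 774 = 801$)
$d - 188 = 801 - 188 = 613$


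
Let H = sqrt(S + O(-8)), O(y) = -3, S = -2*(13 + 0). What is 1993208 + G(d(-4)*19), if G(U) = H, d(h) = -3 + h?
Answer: 1993208 + I*sqrt(29) ≈ 1.9932e+6 + 5.3852*I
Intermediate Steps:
S = -26 (S = -2*13 = -26)
H = I*sqrt(29) (H = sqrt(-26 - 3) = sqrt(-29) = I*sqrt(29) ≈ 5.3852*I)
G(U) = I*sqrt(29)
1993208 + G(d(-4)*19) = 1993208 + I*sqrt(29)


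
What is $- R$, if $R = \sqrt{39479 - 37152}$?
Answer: $- \sqrt{2327} \approx -48.239$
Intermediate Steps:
$R = \sqrt{2327}$ ($R = \sqrt{39479 - 37152} = \sqrt{2327} \approx 48.239$)
$- R = - \sqrt{2327}$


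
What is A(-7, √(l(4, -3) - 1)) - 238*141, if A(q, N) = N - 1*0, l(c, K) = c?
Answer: -33558 + √3 ≈ -33556.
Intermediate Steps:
A(q, N) = N (A(q, N) = N + 0 = N)
A(-7, √(l(4, -3) - 1)) - 238*141 = √(4 - 1) - 238*141 = √3 - 33558 = -33558 + √3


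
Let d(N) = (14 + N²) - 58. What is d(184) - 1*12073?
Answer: 21739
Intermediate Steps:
d(N) = -44 + N²
d(184) - 1*12073 = (-44 + 184²) - 1*12073 = (-44 + 33856) - 12073 = 33812 - 12073 = 21739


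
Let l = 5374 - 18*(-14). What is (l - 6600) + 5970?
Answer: 4996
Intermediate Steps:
l = 5626 (l = 5374 + 252 = 5626)
(l - 6600) + 5970 = (5626 - 6600) + 5970 = -974 + 5970 = 4996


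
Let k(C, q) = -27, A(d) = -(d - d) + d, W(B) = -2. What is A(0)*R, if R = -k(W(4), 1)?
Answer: 0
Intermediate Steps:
A(d) = d (A(d) = -1*0 + d = 0 + d = d)
R = 27 (R = -1*(-27) = 27)
A(0)*R = 0*27 = 0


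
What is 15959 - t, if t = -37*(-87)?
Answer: 12740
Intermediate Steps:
t = 3219
15959 - t = 15959 - 1*3219 = 15959 - 3219 = 12740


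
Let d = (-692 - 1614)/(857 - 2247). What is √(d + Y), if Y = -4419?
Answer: 2*I*√533421535/695 ≈ 66.463*I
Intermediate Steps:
d = 1153/695 (d = -2306/(-1390) = -2306*(-1/1390) = 1153/695 ≈ 1.6590)
√(d + Y) = √(1153/695 - 4419) = √(-3070052/695) = 2*I*√533421535/695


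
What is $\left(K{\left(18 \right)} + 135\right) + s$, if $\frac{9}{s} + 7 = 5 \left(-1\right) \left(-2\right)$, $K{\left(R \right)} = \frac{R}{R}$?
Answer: $139$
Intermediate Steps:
$K{\left(R \right)} = 1$
$s = 3$ ($s = \frac{9}{-7 + 5 \left(-1\right) \left(-2\right)} = \frac{9}{-7 - -10} = \frac{9}{-7 + 10} = \frac{9}{3} = 9 \cdot \frac{1}{3} = 3$)
$\left(K{\left(18 \right)} + 135\right) + s = \left(1 + 135\right) + 3 = 136 + 3 = 139$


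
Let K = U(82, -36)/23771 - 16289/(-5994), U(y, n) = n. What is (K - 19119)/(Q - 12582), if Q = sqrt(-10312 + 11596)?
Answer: 634634364530743/417701726180640 + 2723752637471*sqrt(321)/11277946606877280 ≈ 1.5237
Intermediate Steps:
Q = 2*sqrt(321) (Q = sqrt(1284) = 2*sqrt(321) ≈ 35.833)
K = 386990035/142483374 (K = -36/23771 - 16289/(-5994) = -36*1/23771 - 16289*(-1/5994) = -36/23771 + 16289/5994 = 386990035/142483374 ≈ 2.7160)
(K - 19119)/(Q - 12582) = (386990035/142483374 - 19119)/(2*sqrt(321) - 12582) = -2723752637471/(142483374*(-12582 + 2*sqrt(321)))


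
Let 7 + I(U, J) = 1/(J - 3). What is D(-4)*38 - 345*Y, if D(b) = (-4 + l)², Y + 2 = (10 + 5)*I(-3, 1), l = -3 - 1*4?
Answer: 88201/2 ≈ 44101.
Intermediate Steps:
I(U, J) = -7 + 1/(-3 + J) (I(U, J) = -7 + 1/(J - 3) = -7 + 1/(-3 + J))
l = -7 (l = -3 - 4 = -7)
Y = -229/2 (Y = -2 + (10 + 5)*((22 - 7*1)/(-3 + 1)) = -2 + 15*((22 - 7)/(-2)) = -2 + 15*(-½*15) = -2 + 15*(-15/2) = -2 - 225/2 = -229/2 ≈ -114.50)
D(b) = 121 (D(b) = (-4 - 7)² = (-11)² = 121)
D(-4)*38 - 345*Y = 121*38 - 345*(-229/2) = 4598 + 79005/2 = 88201/2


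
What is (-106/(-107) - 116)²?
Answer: 151437636/11449 ≈ 13227.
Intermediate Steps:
(-106/(-107) - 116)² = (-106*(-1/107) - 116)² = (106/107 - 116)² = (-12306/107)² = 151437636/11449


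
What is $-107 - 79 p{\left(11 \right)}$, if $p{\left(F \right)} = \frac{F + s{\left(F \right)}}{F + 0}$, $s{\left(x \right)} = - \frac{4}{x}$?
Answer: $- \frac{22190}{121} \approx -183.39$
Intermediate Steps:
$p{\left(F \right)} = \frac{F - \frac{4}{F}}{F}$ ($p{\left(F \right)} = \frac{F - \frac{4}{F}}{F + 0} = \frac{F - \frac{4}{F}}{F}$)
$-107 - 79 p{\left(11 \right)} = -107 - 79 \left(1 - \frac{4}{121}\right) = -107 - \frac{9243}{121} = - \frac{22190}{121}$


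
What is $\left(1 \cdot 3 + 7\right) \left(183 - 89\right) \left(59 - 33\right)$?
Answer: $24440$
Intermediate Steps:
$\left(1 \cdot 3 + 7\right) \left(183 - 89\right) \left(59 - 33\right) = \left(3 + 7\right) 94 \cdot 26 = 10 \cdot 2444 = 24440$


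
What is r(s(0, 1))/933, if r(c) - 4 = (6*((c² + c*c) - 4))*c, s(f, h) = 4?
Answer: 676/933 ≈ 0.72454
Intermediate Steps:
r(c) = 4 + c*(-24 + 12*c²) (r(c) = 4 + (6*((c² + c*c) - 4))*c = 4 + (6*((c² + c²) - 4))*c = 4 + (6*(2*c² - 4))*c = 4 + (6*(-4 + 2*c²))*c = 4 + (-24 + 12*c²)*c = 4 + c*(-24 + 12*c²))
r(s(0, 1))/933 = (4 - 24*4 + 12*4³)/933 = (4 - 96 + 12*64)*(1/933) = (4 - 96 + 768)*(1/933) = 676*(1/933) = 676/933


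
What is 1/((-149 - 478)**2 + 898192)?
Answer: 1/1291321 ≈ 7.7440e-7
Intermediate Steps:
1/((-149 - 478)**2 + 898192) = 1/((-627)**2 + 898192) = 1/(393129 + 898192) = 1/1291321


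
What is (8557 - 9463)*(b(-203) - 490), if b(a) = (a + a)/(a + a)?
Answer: 443034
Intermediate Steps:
b(a) = 1 (b(a) = (2*a)/((2*a)) = (2*a)*(1/(2*a)) = 1)
(8557 - 9463)*(b(-203) - 490) = (8557 - 9463)*(1 - 490) = -906*(-489) = 443034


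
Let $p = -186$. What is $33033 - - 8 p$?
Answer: $31545$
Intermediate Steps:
$33033 - - 8 p = 33033 - \left(-8\right) \left(-186\right) = 33033 - 1488 = 31545$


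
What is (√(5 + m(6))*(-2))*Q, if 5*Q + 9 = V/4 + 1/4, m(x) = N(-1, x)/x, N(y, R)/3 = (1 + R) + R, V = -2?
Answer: 37*√46/20 ≈ 12.547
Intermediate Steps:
N(y, R) = 3 + 6*R (N(y, R) = 3*((1 + R) + R) = 3*(1 + 2*R) = 3 + 6*R)
m(x) = (3 + 6*x)/x
Q = -37/20 (Q = -9/5 + (-2/4 + 1/4)/5 = -9/5 + (-2*¼ + 1*(¼))/5 = -9/5 + (-½ + ¼)/5 = -9/5 + (⅕)*(-¼) = -9/5 - 1/20 = -37/20 ≈ -1.8500)
(√(5 + m(6))*(-2))*Q = (√(5 + (6 + 3/6))*(-2))*(-37/20) = (√(5 + (6 + 3*(⅙)))*(-2))*(-37/20) = (√(5 + (6 + ½))*(-2))*(-37/20) = (√(5 + 13/2)*(-2))*(-37/20) = (√(23/2)*(-2))*(-37/20) = ((√46/2)*(-2))*(-37/20) = -√46*(-37/20) = 37*√46/20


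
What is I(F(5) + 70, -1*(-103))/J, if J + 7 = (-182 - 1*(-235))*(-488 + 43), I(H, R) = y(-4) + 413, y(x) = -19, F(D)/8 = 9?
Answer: -197/11796 ≈ -0.016701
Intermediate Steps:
F(D) = 72 (F(D) = 8*9 = 72)
I(H, R) = 394 (I(H, R) = -19 + 413 = 394)
J = -23592 (J = -7 + (-182 - 1*(-235))*(-488 + 43) = -7 + (-182 + 235)*(-445) = -7 + 53*(-445) = -7 - 23585 = -23592)
I(F(5) + 70, -1*(-103))/J = 394/(-23592) = 394*(-1/23592) = -197/11796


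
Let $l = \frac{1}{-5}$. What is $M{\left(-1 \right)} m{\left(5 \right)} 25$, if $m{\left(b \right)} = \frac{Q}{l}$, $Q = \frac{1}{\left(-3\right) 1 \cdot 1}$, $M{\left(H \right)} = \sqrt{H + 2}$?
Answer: $\frac{125}{3} \approx 41.667$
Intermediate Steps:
$M{\left(H \right)} = \sqrt{2 + H}$
$l = - \frac{1}{5} \approx -0.2$
$Q = - \frac{1}{3}$ ($Q = \frac{1}{\left(-3\right) 1} = \frac{1}{-3} = - \frac{1}{3} \approx -0.33333$)
$m{\left(b \right)} = \frac{5}{3}$ ($m{\left(b \right)} = - \frac{1}{3 \left(- \frac{1}{5}\right)} = \left(- \frac{1}{3}\right) \left(-5\right) = \frac{5}{3}$)
$M{\left(-1 \right)} m{\left(5 \right)} 25 = \sqrt{2 - 1} \cdot \frac{5}{3} \cdot 25 = \sqrt{1} \cdot \frac{5}{3} \cdot 25 = 1 \cdot \frac{5}{3} \cdot 25 = \frac{5}{3} \cdot 25 = \frac{125}{3}$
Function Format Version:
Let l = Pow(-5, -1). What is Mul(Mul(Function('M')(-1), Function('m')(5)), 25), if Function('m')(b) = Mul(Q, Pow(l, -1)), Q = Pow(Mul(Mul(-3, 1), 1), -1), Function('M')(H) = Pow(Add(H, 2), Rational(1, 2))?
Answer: Rational(125, 3) ≈ 41.667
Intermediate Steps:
Function('M')(H) = Pow(Add(2, H), Rational(1, 2))
l = Rational(-1, 5) ≈ -0.20000
Q = Rational(-1, 3) (Q = Pow(Mul(-3, 1), -1) = Pow(-3, -1) = Rational(-1, 3) ≈ -0.33333)
Function('m')(b) = Rational(5, 3) (Function('m')(b) = Mul(Rational(-1, 3), Pow(Rational(-1, 5), -1)) = Mul(Rational(-1, 3), -5) = Rational(5, 3))
Mul(Mul(Function('M')(-1), Function('m')(5)), 25) = Mul(Mul(Pow(Add(2, -1), Rational(1, 2)), Rational(5, 3)), 25) = Mul(Mul(Pow(1, Rational(1, 2)), Rational(5, 3)), 25) = Mul(Mul(1, Rational(5, 3)), 25) = Mul(Rational(5, 3), 25) = Rational(125, 3)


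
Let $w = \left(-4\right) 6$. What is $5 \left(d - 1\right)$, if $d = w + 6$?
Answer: $-95$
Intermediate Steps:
$w = -24$
$d = -18$ ($d = -24 + 6 = -18$)
$5 \left(d - 1\right) = 5 \left(-18 - 1\right) = 5 \left(-19\right) = -95$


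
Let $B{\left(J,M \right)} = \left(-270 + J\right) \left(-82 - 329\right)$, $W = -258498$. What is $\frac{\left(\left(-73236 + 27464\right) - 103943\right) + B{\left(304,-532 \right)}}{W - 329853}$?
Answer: $\frac{54563}{196117} \approx 0.27822$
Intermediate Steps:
$B{\left(J,M \right)} = 110970 - 411 J$ ($B{\left(J,M \right)} = \left(-270 + J\right) \left(-411\right) = 110970 - 411 J$)
$\frac{\left(\left(-73236 + 27464\right) - 103943\right) + B{\left(304,-532 \right)}}{W - 329853} = \frac{\left(\left(-73236 + 27464\right) - 103943\right) + \left(110970 - 124944\right)}{-258498 - 329853} = \frac{\left(-45772 - 103943\right) + \left(110970 - 124944\right)}{-588351} = \left(-149715 - 13974\right) \left(- \frac{1}{588351}\right) = \left(-163689\right) \left(- \frac{1}{588351}\right) = \frac{54563}{196117}$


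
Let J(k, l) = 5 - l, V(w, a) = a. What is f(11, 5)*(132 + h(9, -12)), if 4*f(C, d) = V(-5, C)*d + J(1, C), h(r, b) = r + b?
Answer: 6321/4 ≈ 1580.3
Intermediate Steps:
h(r, b) = b + r
f(C, d) = 5/4 - C/4 + C*d/4 (f(C, d) = (C*d + (5 - C))/4 = (5 - C + C*d)/4 = 5/4 - C/4 + C*d/4)
f(11, 5)*(132 + h(9, -12)) = (5/4 - ¼*11 + (¼)*11*5)*(132 + (-12 + 9)) = (5/4 - 11/4 + 55/4)*(132 - 3) = (49/4)*129 = 6321/4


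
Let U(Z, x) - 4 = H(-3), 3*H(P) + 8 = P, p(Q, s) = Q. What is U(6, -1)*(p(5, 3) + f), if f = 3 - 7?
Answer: ⅓ ≈ 0.33333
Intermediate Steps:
H(P) = -8/3 + P/3
U(Z, x) = ⅓ (U(Z, x) = 4 + (-8/3 + (⅓)*(-3)) = 4 + (-8/3 - 1) = 4 - 11/3 = ⅓)
f = -4
U(6, -1)*(p(5, 3) + f) = (5 - 4)/3 = (⅓)*1 = ⅓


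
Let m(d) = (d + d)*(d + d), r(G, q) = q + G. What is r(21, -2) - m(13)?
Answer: -657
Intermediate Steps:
r(G, q) = G + q
m(d) = 4*d² (m(d) = (2*d)*(2*d) = 4*d²)
r(21, -2) - m(13) = (21 - 2) - 4*13² = 19 - 4*169 = 19 - 1*676 = 19 - 676 = -657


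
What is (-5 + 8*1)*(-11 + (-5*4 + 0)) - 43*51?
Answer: -2286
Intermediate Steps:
(-5 + 8*1)*(-11 + (-5*4 + 0)) - 43*51 = (-5 + 8)*(-11 + (-20 + 0)) - 2193 = 3*(-11 - 20) - 2193 = 3*(-31) - 2193 = -93 - 2193 = -2286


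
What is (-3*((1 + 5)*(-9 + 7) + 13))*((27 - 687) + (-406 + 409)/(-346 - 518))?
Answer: 190081/96 ≈ 1980.0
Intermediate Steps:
(-3*((1 + 5)*(-9 + 7) + 13))*((27 - 687) + (-406 + 409)/(-346 - 518)) = (-3*(6*(-2) + 13))*(-660 + 3/(-864)) = (-3*(-12 + 13))*(-660 + 3*(-1/864)) = (-3*1)*(-660 - 1/288) = -3*(-190081/288) = 190081/96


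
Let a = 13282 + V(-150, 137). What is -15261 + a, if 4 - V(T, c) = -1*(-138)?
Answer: -2113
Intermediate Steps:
V(T, c) = -134 (V(T, c) = 4 - (-1)*(-138) = 4 - 1*138 = 4 - 138 = -134)
a = 13148 (a = 13282 - 134 = 13148)
-15261 + a = -15261 + 13148 = -2113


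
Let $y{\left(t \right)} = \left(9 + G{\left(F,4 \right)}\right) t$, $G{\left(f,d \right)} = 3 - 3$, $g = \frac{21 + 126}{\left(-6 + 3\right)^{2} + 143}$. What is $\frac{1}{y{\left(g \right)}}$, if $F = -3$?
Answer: $\frac{152}{1323} \approx 0.11489$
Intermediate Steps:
$g = \frac{147}{152}$ ($g = \frac{147}{\left(-3\right)^{2} + 143} = \frac{147}{9 + 143} = \frac{147}{152} \approx 0.9671$)
$G{\left(f,d \right)} = 0$ ($G{\left(f,d \right)} = 3 - 3 = 0$)
$y{\left(t \right)} = 9 t$ ($y{\left(t \right)} = \left(9 + 0\right) t = 9 t$)
$\frac{1}{y{\left(g \right)}} = \frac{1}{9 \cdot \frac{147}{152}} = \frac{1}{\frac{1323}{152}} = \frac{152}{1323}$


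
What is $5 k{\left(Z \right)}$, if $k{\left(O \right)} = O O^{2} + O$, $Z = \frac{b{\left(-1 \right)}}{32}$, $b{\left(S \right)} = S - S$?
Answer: $0$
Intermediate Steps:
$b{\left(S \right)} = 0$
$Z = 0$ ($Z = \frac{0}{32} = 0 \cdot \frac{1}{32} = 0$)
$k{\left(O \right)} = O + O^{3}$ ($k{\left(O \right)} = O^{3} + O = O + O^{3}$)
$5 k{\left(Z \right)} = 5 \left(0 + 0^{3}\right) = 5 \left(0 + 0\right) = 5 \cdot 0 = 0$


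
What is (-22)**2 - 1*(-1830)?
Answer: 2314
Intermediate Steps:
(-22)**2 - 1*(-1830) = 484 + 1830 = 2314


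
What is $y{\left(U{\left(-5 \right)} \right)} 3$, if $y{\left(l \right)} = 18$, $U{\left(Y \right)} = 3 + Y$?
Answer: $54$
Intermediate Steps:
$y{\left(U{\left(-5 \right)} \right)} 3 = 18 \cdot 3 = 54$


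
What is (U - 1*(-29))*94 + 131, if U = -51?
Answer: -1937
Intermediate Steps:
(U - 1*(-29))*94 + 131 = (-51 - 1*(-29))*94 + 131 = (-51 + 29)*94 + 131 = -22*94 + 131 = -2068 + 131 = -1937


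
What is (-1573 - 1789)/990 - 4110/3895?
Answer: -1716389/385605 ≈ -4.4512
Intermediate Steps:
(-1573 - 1789)/990 - 4110/3895 = -3362*1/990 - 4110*1/3895 = -1681/495 - 822/779 = -1716389/385605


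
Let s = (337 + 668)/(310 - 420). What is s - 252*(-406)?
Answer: 2250663/22 ≈ 1.0230e+5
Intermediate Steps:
s = -201/22 (s = 1005/(-110) = 1005*(-1/110) = -201/22 ≈ -9.1364)
s - 252*(-406) = -201/22 - 252*(-406) = -201/22 + 102312 = 2250663/22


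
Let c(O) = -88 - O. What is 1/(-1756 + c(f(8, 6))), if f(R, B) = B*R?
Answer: -1/1892 ≈ -0.00052854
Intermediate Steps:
1/(-1756 + c(f(8, 6))) = 1/(-1756 + (-88 - 6*8)) = 1/(-1756 + (-88 - 1*48)) = 1/(-1756 + (-88 - 48)) = 1/(-1756 - 136) = 1/(-1892) = -1/1892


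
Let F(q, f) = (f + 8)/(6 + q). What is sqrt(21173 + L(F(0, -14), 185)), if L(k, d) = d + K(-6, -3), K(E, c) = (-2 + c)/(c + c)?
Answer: sqrt(768918)/6 ≈ 146.15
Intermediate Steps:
F(q, f) = (8 + f)/(6 + q)
K(E, c) = (-2 + c)/(2*c) (K(E, c) = (-2 + c)/((2*c)) = (-2 + c)*(1/(2*c)) = (-2 + c)/(2*c))
L(k, d) = 5/6 + d (L(k, d) = d + (1/2)*(-2 - 3)/(-3) = d + (1/2)*(-1/3)*(-5) = d + 5/6 = 5/6 + d)
sqrt(21173 + L(F(0, -14), 185)) = sqrt(21173 + (5/6 + 185)) = sqrt(21173 + 1115/6) = sqrt(128153/6) = sqrt(768918)/6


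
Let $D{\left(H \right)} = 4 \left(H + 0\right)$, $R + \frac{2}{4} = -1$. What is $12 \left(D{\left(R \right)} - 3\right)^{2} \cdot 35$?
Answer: $34020$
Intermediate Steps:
$R = - \frac{3}{2}$ ($R = - \frac{1}{2} - 1 = - \frac{3}{2} \approx -1.5$)
$D{\left(H \right)} = 4 H$
$12 \left(D{\left(R \right)} - 3\right)^{2} \cdot 35 = 12 \left(4 \left(- \frac{3}{2}\right) - 3\right)^{2} \cdot 35 = 12 \left(-6 - 3\right)^{2} \cdot 35 = 12 \left(-9\right)^{2} \cdot 35 = 12 \cdot 81 \cdot 35 = 972 \cdot 35 = 34020$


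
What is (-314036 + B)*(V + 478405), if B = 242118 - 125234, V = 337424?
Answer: -160842319008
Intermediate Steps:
B = 116884
(-314036 + B)*(V + 478405) = (-314036 + 116884)*(337424 + 478405) = -197152*815829 = -160842319008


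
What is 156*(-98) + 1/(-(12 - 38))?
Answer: -397487/26 ≈ -15288.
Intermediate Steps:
156*(-98) + 1/(-(12 - 38)) = -15288 + 1/(-1*(-26)) = -15288 + 1/26 = -397487/26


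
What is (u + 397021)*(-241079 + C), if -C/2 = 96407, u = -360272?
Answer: -15945133857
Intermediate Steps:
C = -192814 (C = -2*96407 = -192814)
(u + 397021)*(-241079 + C) = (-360272 + 397021)*(-241079 - 192814) = 36749*(-433893) = -15945133857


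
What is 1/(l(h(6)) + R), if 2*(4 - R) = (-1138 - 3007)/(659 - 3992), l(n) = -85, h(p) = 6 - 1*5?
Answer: -6666/544091 ≈ -0.012252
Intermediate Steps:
h(p) = 1 (h(p) = 6 - 5 = 1)
R = 22519/6666 (R = 4 - (-1138 - 3007)/(2*(659 - 3992)) = 4 - (-4145)/(2*(-3333)) = 4 - (-4145)*(-1)/(2*3333) = 4 - ½*4145/3333 = 4 - 4145/6666 = 22519/6666 ≈ 3.3782)
1/(l(h(6)) + R) = 1/(-85 + 22519/6666) = 1/(-544091/6666) = -6666/544091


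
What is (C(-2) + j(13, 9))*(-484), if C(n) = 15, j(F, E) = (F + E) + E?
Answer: -22264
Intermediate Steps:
j(F, E) = F + 2*E (j(F, E) = (E + F) + E = F + 2*E)
(C(-2) + j(13, 9))*(-484) = (15 + (13 + 2*9))*(-484) = (15 + (13 + 18))*(-484) = (15 + 31)*(-484) = 46*(-484) = -22264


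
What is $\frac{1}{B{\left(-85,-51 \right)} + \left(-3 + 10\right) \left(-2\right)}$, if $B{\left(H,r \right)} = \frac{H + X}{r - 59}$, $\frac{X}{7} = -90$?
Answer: $- \frac{2}{15} \approx -0.13333$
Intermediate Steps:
$X = -630$ ($X = 7 \left(-90\right) = -630$)
$B{\left(H,r \right)} = \frac{-630 + H}{-59 + r}$ ($B{\left(H,r \right)} = \frac{H - 630}{r - 59} = \frac{-630 + H}{-59 + r}$)
$\frac{1}{B{\left(-85,-51 \right)} + \left(-3 + 10\right) \left(-2\right)} = \frac{1}{\frac{-630 - 85}{-59 - 51} + \left(-3 + 10\right) \left(-2\right)} = \frac{1}{\frac{1}{-110} \left(-715\right) + 7 \left(-2\right)} = \frac{1}{\left(- \frac{1}{110}\right) \left(-715\right) - 14} = \frac{1}{\frac{13}{2} - 14} = \frac{1}{- \frac{15}{2}} = - \frac{2}{15}$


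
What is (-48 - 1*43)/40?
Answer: -91/40 ≈ -2.2750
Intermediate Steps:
(-48 - 1*43)/40 = (-48 - 43)/40 = (1/40)*(-91) = -91/40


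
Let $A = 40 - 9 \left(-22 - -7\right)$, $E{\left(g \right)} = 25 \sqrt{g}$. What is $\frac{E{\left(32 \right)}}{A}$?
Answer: $\frac{4 \sqrt{2}}{7} \approx 0.80812$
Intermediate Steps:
$A = 175$ ($A = 40 - 9 \left(-22 + 7\right) = 40 - -135 = 40 + 135 = 175$)
$\frac{E{\left(32 \right)}}{A} = \frac{25 \sqrt{32}}{175} = 25 \cdot 4 \sqrt{2} \cdot \frac{1}{175} = 100 \sqrt{2} \cdot \frac{1}{175} = \frac{4 \sqrt{2}}{7}$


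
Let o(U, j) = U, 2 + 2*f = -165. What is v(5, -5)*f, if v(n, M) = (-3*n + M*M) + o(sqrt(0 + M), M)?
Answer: -835 - 167*I*sqrt(5)/2 ≈ -835.0 - 186.71*I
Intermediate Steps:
f = -167/2 (f = -1 + (1/2)*(-165) = -1 - 165/2 = -167/2 ≈ -83.500)
v(n, M) = sqrt(M) + M**2 - 3*n (v(n, M) = (-3*n + M*M) + sqrt(0 + M) = (-3*n + M**2) + sqrt(M) = (M**2 - 3*n) + sqrt(M) = sqrt(M) + M**2 - 3*n)
v(5, -5)*f = (sqrt(-5) + (-5)**2 - 3*5)*(-167/2) = (I*sqrt(5) + 25 - 15)*(-167/2) = (10 + I*sqrt(5))*(-167/2) = -835 - 167*I*sqrt(5)/2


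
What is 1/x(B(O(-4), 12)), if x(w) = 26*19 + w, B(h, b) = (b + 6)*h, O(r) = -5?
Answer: 1/404 ≈ 0.0024752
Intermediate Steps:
B(h, b) = h*(6 + b) (B(h, b) = (6 + b)*h = h*(6 + b))
x(w) = 494 + w
1/x(B(O(-4), 12)) = 1/(494 - 5*(6 + 12)) = 1/(494 - 5*18) = 1/(494 - 90) = 1/404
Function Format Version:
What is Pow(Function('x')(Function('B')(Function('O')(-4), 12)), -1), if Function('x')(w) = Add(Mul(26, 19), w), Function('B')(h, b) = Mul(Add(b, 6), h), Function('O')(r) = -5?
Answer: Rational(1, 404) ≈ 0.0024752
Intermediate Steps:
Function('B')(h, b) = Mul(h, Add(6, b)) (Function('B')(h, b) = Mul(Add(6, b), h) = Mul(h, Add(6, b)))
Function('x')(w) = Add(494, w)
Pow(Function('x')(Function('B')(Function('O')(-4), 12)), -1) = Pow(Add(494, Mul(-5, Add(6, 12))), -1) = Pow(Add(494, Mul(-5, 18)), -1) = Pow(Add(494, -90), -1) = Pow(404, -1) = Rational(1, 404)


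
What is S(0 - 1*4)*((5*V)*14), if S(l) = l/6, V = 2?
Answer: -280/3 ≈ -93.333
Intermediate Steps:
S(l) = l/6 (S(l) = l*(⅙) = l/6)
S(0 - 1*4)*((5*V)*14) = ((0 - 1*4)/6)*((5*2)*14) = ((0 - 4)/6)*(10*14) = ((⅙)*(-4))*140 = -⅔*140 = -280/3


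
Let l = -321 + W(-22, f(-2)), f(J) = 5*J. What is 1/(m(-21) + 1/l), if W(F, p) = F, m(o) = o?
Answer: -343/7204 ≈ -0.047612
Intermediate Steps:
l = -343 (l = -321 - 22 = -343)
1/(m(-21) + 1/l) = 1/(-21 + 1/(-343)) = 1/(-21 - 1/343) = 1/(-7204/343) = -343/7204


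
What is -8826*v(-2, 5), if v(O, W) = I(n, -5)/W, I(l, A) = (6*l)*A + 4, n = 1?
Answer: 229476/5 ≈ 45895.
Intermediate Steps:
I(l, A) = 4 + 6*A*l (I(l, A) = 6*A*l + 4 = 4 + 6*A*l)
v(O, W) = -26/W (v(O, W) = (4 + 6*(-5)*1)/W = (4 - 30)/W = -26/W)
-8826*v(-2, 5) = -(-229476)/5 = -8826*(-26/5) = 229476/5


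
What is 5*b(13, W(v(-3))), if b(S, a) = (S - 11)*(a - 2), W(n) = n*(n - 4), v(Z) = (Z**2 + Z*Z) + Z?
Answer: 1630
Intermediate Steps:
v(Z) = Z + 2*Z**2 (v(Z) = (Z**2 + Z**2) + Z = 2*Z**2 + Z = Z + 2*Z**2)
W(n) = n*(-4 + n)
b(S, a) = (-11 + S)*(-2 + a)
5*b(13, W(v(-3))) = 5*(22 - 11*(-3*(1 + 2*(-3)))*(-4 - 3*(1 + 2*(-3))) - 2*13 + 13*((-3*(1 + 2*(-3)))*(-4 - 3*(1 + 2*(-3))))) = 5*(22 - 11*(-3*(1 - 6))*(-4 - 3*(1 - 6)) - 26 + 13*((-3*(1 - 6))*(-4 - 3*(1 - 6)))) = 5*(22 - 11*(-3*(-5))*(-4 - 3*(-5)) - 26 + 13*((-3*(-5))*(-4 - 3*(-5)))) = 5*(22 - 165*(-4 + 15) - 26 + 13*(15*(-4 + 15))) = 5*(22 - 165*11 - 26 + 13*(15*11)) = 5*(22 - 11*165 - 26 + 13*165) = 5*(22 - 1815 - 26 + 2145) = 5*326 = 1630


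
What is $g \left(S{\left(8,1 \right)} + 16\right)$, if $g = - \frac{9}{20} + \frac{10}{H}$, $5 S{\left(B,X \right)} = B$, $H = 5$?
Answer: $\frac{682}{25} \approx 27.28$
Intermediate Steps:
$S{\left(B,X \right)} = \frac{B}{5}$
$g = \frac{31}{20}$ ($g = - \frac{9}{20} + \frac{10}{5} = \left(-9\right) \frac{1}{20} + 10 \cdot \frac{1}{5} = - \frac{9}{20} + 2 = \frac{31}{20} \approx 1.55$)
$g \left(S{\left(8,1 \right)} + 16\right) = \frac{31 \left(\frac{1}{5} \cdot 8 + 16\right)}{20} = \frac{31 \left(\frac{8}{5} + 16\right)}{20} = \frac{31}{20} \cdot \frac{88}{5} = \frac{682}{25}$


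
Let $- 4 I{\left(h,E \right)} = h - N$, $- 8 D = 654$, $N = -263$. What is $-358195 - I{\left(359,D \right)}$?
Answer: $- \frac{716079}{2} \approx -3.5804 \cdot 10^{5}$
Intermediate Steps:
$D = - \frac{327}{4}$ ($D = \left(- \frac{1}{8}\right) 654 = - \frac{327}{4} \approx -81.75$)
$I{\left(h,E \right)} = - \frac{263}{4} - \frac{h}{4}$ ($I{\left(h,E \right)} = - \frac{h - -263}{4} = - \frac{h + 263}{4} = - \frac{263 + h}{4} = - \frac{263}{4} - \frac{h}{4}$)
$-358195 - I{\left(359,D \right)} = -358195 - \left(- \frac{263}{4} - \frac{359}{4}\right) = -358195 - - \frac{311}{2} = -358195 + \frac{311}{2} = - \frac{716079}{2}$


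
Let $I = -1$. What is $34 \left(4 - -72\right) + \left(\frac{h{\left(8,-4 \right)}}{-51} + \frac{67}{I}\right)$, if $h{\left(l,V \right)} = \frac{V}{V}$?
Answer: $\frac{128366}{51} \approx 2517.0$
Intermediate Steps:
$h{\left(l,V \right)} = 1$
$34 \left(4 - -72\right) + \left(\frac{h{\left(8,-4 \right)}}{-51} + \frac{67}{I}\right) = 34 \left(4 - -72\right) + \left(1 \frac{1}{-51} + \frac{67}{-1}\right) = 34 \left(4 + 72\right) + \left(1 \left(- \frac{1}{51}\right) + 67 \left(-1\right)\right) = 34 \cdot 76 - \frac{3418}{51} = 2584 - \frac{3418}{51} = \frac{128366}{51}$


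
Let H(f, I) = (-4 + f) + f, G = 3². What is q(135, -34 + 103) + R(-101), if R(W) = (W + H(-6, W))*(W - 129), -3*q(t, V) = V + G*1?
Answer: 26884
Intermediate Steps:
G = 9
H(f, I) = -4 + 2*f
q(t, V) = -3 - V/3 (q(t, V) = -(V + 9*1)/3 = -(V + 9)/3 = -(9 + V)/3 = -3 - V/3)
R(W) = (-129 + W)*(-16 + W) (R(W) = (W + (-4 + 2*(-6)))*(W - 129) = (W + (-4 - 12))*(-129 + W) = (W - 16)*(-129 + W) = (-16 + W)*(-129 + W) = (-129 + W)*(-16 + W))
q(135, -34 + 103) + R(-101) = (-3 - (-34 + 103)/3) + (2064 + (-101)² - 145*(-101)) = (-3 - ⅓*69) + (2064 + 10201 + 14645) = (-3 - 23) + 26910 = -26 + 26910 = 26884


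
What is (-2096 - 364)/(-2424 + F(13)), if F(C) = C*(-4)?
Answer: 615/619 ≈ 0.99354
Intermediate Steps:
F(C) = -4*C
(-2096 - 364)/(-2424 + F(13)) = (-2096 - 364)/(-2424 - 4*13) = -2460/(-2424 - 52) = -2460/(-2476) = -2460*(-1/2476) = 615/619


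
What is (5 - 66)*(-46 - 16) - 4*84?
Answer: 3446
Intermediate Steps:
(5 - 66)*(-46 - 16) - 4*84 = -61*(-62) - 336 = 3782 - 336 = 3446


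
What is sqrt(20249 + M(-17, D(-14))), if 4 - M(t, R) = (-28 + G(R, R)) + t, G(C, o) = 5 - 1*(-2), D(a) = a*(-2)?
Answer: sqrt(20291) ≈ 142.45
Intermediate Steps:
D(a) = -2*a
G(C, o) = 7 (G(C, o) = 5 + 2 = 7)
M(t, R) = 25 - t (M(t, R) = 4 - ((-28 + 7) + t) = 4 - (-21 + t) = 4 + (21 - t) = 25 - t)
sqrt(20249 + M(-17, D(-14))) = sqrt(20249 + (25 - 1*(-17))) = sqrt(20249 + (25 + 17)) = sqrt(20249 + 42) = sqrt(20291)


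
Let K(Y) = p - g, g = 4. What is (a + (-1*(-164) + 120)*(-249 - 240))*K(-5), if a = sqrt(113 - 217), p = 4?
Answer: 0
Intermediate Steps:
K(Y) = 0 (K(Y) = 4 - 1*4 = 4 - 4 = 0)
a = 2*I*sqrt(26) (a = sqrt(-104) = 2*I*sqrt(26) ≈ 10.198*I)
(a + (-1*(-164) + 120)*(-249 - 240))*K(-5) = (2*I*sqrt(26) + (-1*(-164) + 120)*(-249 - 240))*0 = (2*I*sqrt(26) + (164 + 120)*(-489))*0 = (2*I*sqrt(26) + 284*(-489))*0 = (2*I*sqrt(26) - 138876)*0 = (-138876 + 2*I*sqrt(26))*0 = 0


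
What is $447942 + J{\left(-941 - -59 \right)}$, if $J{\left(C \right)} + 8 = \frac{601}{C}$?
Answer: $\frac{395077187}{882} \approx 4.4793 \cdot 10^{5}$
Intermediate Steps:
$J{\left(C \right)} = -8 + \frac{601}{C}$
$447942 + J{\left(-941 - -59 \right)} = 447942 - \left(8 - \frac{601}{-941 - -59}\right) = 447942 - \left(8 - \frac{601}{-941 + 59}\right) = 447942 - \left(8 - \frac{601}{-882}\right) = 447942 + \left(-8 + 601 \left(- \frac{1}{882}\right)\right) = 447942 - \frac{7657}{882} = \frac{395077187}{882}$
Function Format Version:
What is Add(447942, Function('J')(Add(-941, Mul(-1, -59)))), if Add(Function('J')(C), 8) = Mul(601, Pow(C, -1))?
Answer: Rational(395077187, 882) ≈ 4.4793e+5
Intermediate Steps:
Function('J')(C) = Add(-8, Mul(601, Pow(C, -1)))
Add(447942, Function('J')(Add(-941, Mul(-1, -59)))) = Add(447942, Add(-8, Mul(601, Pow(Add(-941, Mul(-1, -59)), -1)))) = Add(447942, Add(-8, Mul(601, Pow(Add(-941, 59), -1)))) = Add(447942, Add(-8, Mul(601, Pow(-882, -1)))) = Add(447942, Add(-8, Mul(601, Rational(-1, 882)))) = Add(447942, Add(-8, Rational(-601, 882))) = Add(447942, Rational(-7657, 882)) = Rational(395077187, 882)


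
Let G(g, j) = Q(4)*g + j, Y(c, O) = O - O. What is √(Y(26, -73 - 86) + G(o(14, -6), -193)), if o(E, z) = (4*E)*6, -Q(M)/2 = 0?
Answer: I*√193 ≈ 13.892*I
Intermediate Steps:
Q(M) = 0 (Q(M) = -2*0 = 0)
Y(c, O) = 0
o(E, z) = 24*E
G(g, j) = j (G(g, j) = 0*g + j = 0 + j = j)
√(Y(26, -73 - 86) + G(o(14, -6), -193)) = √(0 - 193) = √(-193) = I*√193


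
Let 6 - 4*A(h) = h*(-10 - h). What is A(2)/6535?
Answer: 3/2614 ≈ 0.0011477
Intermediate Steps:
A(h) = 3/2 - h*(-10 - h)/4
A(2)/6535 = (3/2 + (¼)*2² + (5/2)*2)/6535 = (3/2 + (¼)*4 + 5)*(1/6535) = (3/2 + 1 + 5)*(1/6535) = (15/2)*(1/6535) = 3/2614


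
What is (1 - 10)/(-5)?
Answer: 9/5 ≈ 1.8000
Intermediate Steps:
(1 - 10)/(-5) = -9*(-⅕) = 9/5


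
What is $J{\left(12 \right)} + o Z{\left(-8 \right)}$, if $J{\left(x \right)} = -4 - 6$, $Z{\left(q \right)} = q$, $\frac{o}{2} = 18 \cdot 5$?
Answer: $-1450$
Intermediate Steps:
$o = 180$ ($o = 2 \cdot 18 \cdot 5 = 2 \cdot 90 = 180$)
$J{\left(x \right)} = -10$ ($J{\left(x \right)} = -4 - 6 = -10$)
$J{\left(12 \right)} + o Z{\left(-8 \right)} = -10 + 180 \left(-8\right) = -10 - 1440 = -1450$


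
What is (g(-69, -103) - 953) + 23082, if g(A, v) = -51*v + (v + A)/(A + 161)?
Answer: 629743/23 ≈ 27380.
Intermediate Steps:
g(A, v) = -51*v + (A + v)/(161 + A)
(g(-69, -103) - 953) + 23082 = ((-69 - 8210*(-103) - 51*(-69)*(-103))/(161 - 69) - 953) + 23082 = ((-69 + 845630 - 362457)/92 - 953) + 23082 = ((1/92)*483104 - 953) + 23082 = (120776/23 - 953) + 23082 = 98857/23 + 23082 = 629743/23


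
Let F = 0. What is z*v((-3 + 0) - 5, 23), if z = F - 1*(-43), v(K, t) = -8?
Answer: -344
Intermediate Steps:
z = 43 (z = 0 - 1*(-43) = 0 + 43 = 43)
z*v((-3 + 0) - 5, 23) = 43*(-8) = -344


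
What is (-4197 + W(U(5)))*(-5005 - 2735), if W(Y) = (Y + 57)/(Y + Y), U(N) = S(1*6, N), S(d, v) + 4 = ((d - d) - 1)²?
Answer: 32554440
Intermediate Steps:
S(d, v) = -3 (S(d, v) = -4 + ((d - d) - 1)² = -4 + (0 - 1)² = -4 + (-1)² = -4 + 1 = -3)
U(N) = -3
W(Y) = (57 + Y)/(2*Y) (W(Y) = (57 + Y)/((2*Y)) = (57 + Y)*(1/(2*Y)) = (57 + Y)/(2*Y))
(-4197 + W(U(5)))*(-5005 - 2735) = (-4197 + (½)*(57 - 3)/(-3))*(-5005 - 2735) = (-4197 + (½)*(-⅓)*54)*(-7740) = (-4197 - 9)*(-7740) = -4206*(-7740) = 32554440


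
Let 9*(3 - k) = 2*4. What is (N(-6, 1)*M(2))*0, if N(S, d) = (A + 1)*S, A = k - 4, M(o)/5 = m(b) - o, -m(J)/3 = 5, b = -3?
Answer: 0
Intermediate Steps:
m(J) = -15 (m(J) = -3*5 = -15)
k = 19/9 (k = 3 - 2*4/9 = 3 - ⅑*8 = 3 - 8/9 = 19/9 ≈ 2.1111)
M(o) = -75 - 5*o (M(o) = 5*(-15 - o) = -75 - 5*o)
A = -17/9 (A = 19/9 - 4 = -17/9 ≈ -1.8889)
N(S, d) = -8*S/9 (N(S, d) = (-17/9 + 1)*S = -8*S/9)
(N(-6, 1)*M(2))*0 = ((-8/9*(-6))*(-75 - 5*2))*0 = (16*(-75 - 10)/3)*0 = ((16/3)*(-85))*0 = -1360/3*0 = 0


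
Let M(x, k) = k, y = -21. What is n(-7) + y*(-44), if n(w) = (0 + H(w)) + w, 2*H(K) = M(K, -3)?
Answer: 1831/2 ≈ 915.50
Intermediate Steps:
H(K) = -3/2 (H(K) = (1/2)*(-3) = -3/2)
n(w) = -3/2 + w (n(w) = (0 - 3/2) + w = -3/2 + w)
n(-7) + y*(-44) = (-3/2 - 7) - 21*(-44) = -17/2 + 924 = 1831/2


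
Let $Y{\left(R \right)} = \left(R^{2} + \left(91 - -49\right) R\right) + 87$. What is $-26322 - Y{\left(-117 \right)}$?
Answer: $-23718$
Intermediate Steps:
$Y{\left(R \right)} = 87 + R^{2} + 140 R$ ($Y{\left(R \right)} = \left(R^{2} + \left(91 + 49\right) R\right) + 87 = \left(R^{2} + 140 R\right) + 87 = 87 + R^{2} + 140 R$)
$-26322 - Y{\left(-117 \right)} = -26322 - \left(87 + \left(-117\right)^{2} + 140 \left(-117\right)\right) = -26322 - \left(87 + 13689 - 16380\right) = -26322 - -2604 = -26322 + 2604 = -23718$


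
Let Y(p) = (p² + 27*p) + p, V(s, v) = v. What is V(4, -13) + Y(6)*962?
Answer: 196235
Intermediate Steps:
Y(p) = p² + 28*p
V(4, -13) + Y(6)*962 = -13 + (6*(28 + 6))*962 = -13 + (6*34)*962 = -13 + 204*962 = -13 + 196248 = 196235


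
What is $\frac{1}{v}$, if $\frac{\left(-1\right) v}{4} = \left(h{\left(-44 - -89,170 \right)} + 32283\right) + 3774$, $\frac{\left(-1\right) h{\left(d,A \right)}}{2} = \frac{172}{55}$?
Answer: $- \frac{55}{7931164} \approx -6.9347 \cdot 10^{-6}$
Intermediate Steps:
$h{\left(d,A \right)} = - \frac{344}{55}$ ($h{\left(d,A \right)} = - 2 \cdot \frac{172}{55} = - 2 \cdot 172 \cdot \frac{1}{55} = \left(-2\right) \frac{172}{55} = - \frac{344}{55}$)
$v = - \frac{7931164}{55}$ ($v = - 4 \left(\left(- \frac{344}{55} + 32283\right) + 3774\right) = - 4 \left(\frac{1775221}{55} + 3774\right) = \left(-4\right) \frac{1982791}{55} = - \frac{7931164}{55} \approx -1.442 \cdot 10^{5}$)
$\frac{1}{v} = \frac{1}{- \frac{7931164}{55}} = - \frac{55}{7931164}$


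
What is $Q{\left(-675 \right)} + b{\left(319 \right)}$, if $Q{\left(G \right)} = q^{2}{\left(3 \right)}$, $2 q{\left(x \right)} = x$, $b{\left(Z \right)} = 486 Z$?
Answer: $\frac{620145}{4} \approx 1.5504 \cdot 10^{5}$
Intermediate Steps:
$q{\left(x \right)} = \frac{x}{2}$
$Q{\left(G \right)} = \frac{9}{4}$ ($Q{\left(G \right)} = \left(\frac{1}{2} \cdot 3\right)^{2} = \left(\frac{3}{2}\right)^{2} = \frac{9}{4}$)
$Q{\left(-675 \right)} + b{\left(319 \right)} = \frac{9}{4} + 486 \cdot 319 = \frac{9}{4} + 155034 = \frac{620145}{4}$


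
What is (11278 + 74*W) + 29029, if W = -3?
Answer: 40085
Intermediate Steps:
(11278 + 74*W) + 29029 = (11278 + 74*(-3)) + 29029 = (11278 - 222) + 29029 = 11056 + 29029 = 40085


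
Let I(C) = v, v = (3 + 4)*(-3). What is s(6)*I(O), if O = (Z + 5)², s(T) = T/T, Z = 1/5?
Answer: -21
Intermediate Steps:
Z = ⅕ ≈ 0.20000
v = -21 (v = 7*(-3) = -21)
s(T) = 1
O = 676/25 (O = (⅕ + 5)² = (26/5)² = 676/25 ≈ 27.040)
I(C) = -21
s(6)*I(O) = 1*(-21) = -21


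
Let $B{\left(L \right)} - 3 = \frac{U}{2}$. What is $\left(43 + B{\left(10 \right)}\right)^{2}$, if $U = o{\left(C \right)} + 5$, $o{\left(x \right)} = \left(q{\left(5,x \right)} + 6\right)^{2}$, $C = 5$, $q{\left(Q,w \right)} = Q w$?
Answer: $279841$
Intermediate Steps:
$o{\left(x \right)} = \left(6 + 5 x\right)^{2}$ ($o{\left(x \right)} = \left(5 x + 6\right)^{2} = \left(6 + 5 x\right)^{2}$)
$U = 966$ ($U = \left(6 + 5 \cdot 5\right)^{2} + 5 = \left(6 + 25\right)^{2} + 5 = 31^{2} + 5 = 961 + 5 = 966$)
$B{\left(L \right)} = 486$ ($B{\left(L \right)} = 3 + \frac{966}{2} = 3 + 966 \cdot \frac{1}{2} = 3 + 483 = 486$)
$\left(43 + B{\left(10 \right)}\right)^{2} = \left(43 + 486\right)^{2} = 529^{2} = 279841$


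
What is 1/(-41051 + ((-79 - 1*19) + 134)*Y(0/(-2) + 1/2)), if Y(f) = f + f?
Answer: -1/41015 ≈ -2.4381e-5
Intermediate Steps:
Y(f) = 2*f
1/(-41051 + ((-79 - 1*19) + 134)*Y(0/(-2) + 1/2)) = 1/(-41051 + ((-79 - 1*19) + 134)*(2*(0/(-2) + 1/2))) = 1/(-41051 + ((-79 - 19) + 134)*(2*(0*(-½) + 1*(½)))) = 1/(-41051 + (-98 + 134)*(2*(0 + ½))) = 1/(-41051 + 36*(2*(½))) = 1/(-41051 + 36*1) = 1/(-41051 + 36) = 1/(-41015) = -1/41015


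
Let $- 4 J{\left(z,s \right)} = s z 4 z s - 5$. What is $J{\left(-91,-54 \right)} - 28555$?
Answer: $- \frac{96703799}{4} \approx -2.4176 \cdot 10^{7}$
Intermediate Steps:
$J{\left(z,s \right)} = \frac{5}{4} - s^{2} z^{2}$ ($J{\left(z,s \right)} = - \frac{s z 4 z s - 5}{4} = - \frac{4 s z z s - 5}{4} = - \frac{4 s z^{2} s - 5}{4} = - \frac{4 s^{2} z^{2} - 5}{4} = - \frac{-5 + 4 s^{2} z^{2}}{4} = \frac{5}{4} - s^{2} z^{2}$)
$J{\left(-91,-54 \right)} - 28555 = \left(\frac{5}{4} - \left(-54\right)^{2} \left(-91\right)^{2}\right) - 28555 = \left(\frac{5}{4} - 2916 \cdot 8281\right) - 28555 = \left(\frac{5}{4} - 24147396\right) - 28555 = - \frac{96589579}{4} - 28555 = - \frac{96703799}{4}$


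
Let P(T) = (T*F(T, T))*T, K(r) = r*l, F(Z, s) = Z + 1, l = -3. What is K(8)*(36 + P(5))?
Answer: -4464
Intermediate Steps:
F(Z, s) = 1 + Z
K(r) = -3*r (K(r) = r*(-3) = -3*r)
P(T) = T²*(1 + T) (P(T) = (T*(1 + T))*T = T²*(1 + T))
K(8)*(36 + P(5)) = (-3*8)*(36 + 5²*(1 + 5)) = -24*(36 + 25*6) = -24*(36 + 150) = -24*186 = -4464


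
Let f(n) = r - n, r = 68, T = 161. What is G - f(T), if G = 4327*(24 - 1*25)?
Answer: -4234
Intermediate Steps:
f(n) = 68 - n
G = -4327 (G = 4327*(24 - 25) = 4327*(-1) = -4327)
G - f(T) = -4327 - (68 - 1*161) = -4327 - (68 - 161) = -4327 - 1*(-93) = -4327 + 93 = -4234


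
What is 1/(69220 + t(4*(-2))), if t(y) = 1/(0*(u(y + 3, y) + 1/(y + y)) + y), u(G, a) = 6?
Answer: 8/553759 ≈ 1.4447e-5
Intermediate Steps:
t(y) = 1/y (t(y) = 1/(0*(6 + 1/(y + y)) + y) = 1/(0*(6 + 1/(2*y)) + y) = 1/(0 + y) = 1/y)
1/(69220 + t(4*(-2))) = 1/(69220 + 1/(4*(-2))) = 1/(69220 + 1/(-8)) = 1/(69220 - ⅛) = 1/(553759/8) = 8/553759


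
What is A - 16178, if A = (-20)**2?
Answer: -15778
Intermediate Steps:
A = 400
A - 16178 = 400 - 16178 = -15778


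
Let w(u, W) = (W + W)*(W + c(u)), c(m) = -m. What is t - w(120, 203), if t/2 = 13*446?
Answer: -22102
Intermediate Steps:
w(u, W) = 2*W*(W - u) (w(u, W) = (W + W)*(W - u) = (2*W)*(W - u) = 2*W*(W - u))
t = 11596 (t = 2*(13*446) = 2*5798 = 11596)
t - w(120, 203) = 11596 - 2*203*(203 - 1*120) = 11596 - 2*203*(203 - 120) = 11596 - 2*203*83 = 11596 - 1*33698 = 11596 - 33698 = -22102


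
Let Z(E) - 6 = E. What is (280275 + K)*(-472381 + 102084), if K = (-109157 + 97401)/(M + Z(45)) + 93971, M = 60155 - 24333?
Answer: -4971353869295594/35873 ≈ -1.3858e+11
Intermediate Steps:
Z(E) = 6 + E
M = 35822
K = 3371009927/35873 (K = (-109157 + 97401)/(35822 + (6 + 45)) + 93971 = -11756/(35822 + 51) + 93971 = -11756/35873 + 93971 = 3371009927/35873 ≈ 93971.)
(280275 + K)*(-472381 + 102084) = (280275 + 3371009927/35873)*(-472381 + 102084) = (13425315002/35873)*(-370297) = -4971353869295594/35873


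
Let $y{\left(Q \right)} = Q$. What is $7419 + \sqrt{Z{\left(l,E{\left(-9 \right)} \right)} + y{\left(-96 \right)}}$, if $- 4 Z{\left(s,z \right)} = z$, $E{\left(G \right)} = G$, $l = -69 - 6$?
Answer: $7419 + \frac{5 i \sqrt{15}}{2} \approx 7419.0 + 9.6825 i$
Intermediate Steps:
$l = -75$ ($l = -69 - 6 = -75$)
$Z{\left(s,z \right)} = - \frac{z}{4}$
$7419 + \sqrt{Z{\left(l,E{\left(-9 \right)} \right)} + y{\left(-96 \right)}} = 7419 + \sqrt{\left(- \frac{1}{4}\right) \left(-9\right) - 96} = 7419 + \sqrt{\frac{9}{4} - 96} = 7419 + \sqrt{- \frac{375}{4}} = 7419 + \frac{5 i \sqrt{15}}{2}$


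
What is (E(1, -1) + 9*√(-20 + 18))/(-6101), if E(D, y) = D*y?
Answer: 1/6101 - 9*I*√2/6101 ≈ 0.00016391 - 0.0020862*I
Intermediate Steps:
(E(1, -1) + 9*√(-20 + 18))/(-6101) = (1*(-1) + 9*√(-20 + 18))/(-6101) = (-1 + 9*√(-2))*(-1/6101) = (-1 + 9*(I*√2))*(-1/6101) = (-1 + 9*I*√2)*(-1/6101) = 1/6101 - 9*I*√2/6101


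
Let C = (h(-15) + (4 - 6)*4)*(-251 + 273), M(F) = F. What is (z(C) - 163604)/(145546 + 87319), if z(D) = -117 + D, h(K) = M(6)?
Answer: -32753/46573 ≈ -0.70326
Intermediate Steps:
h(K) = 6
C = -44 (C = (6 + (4 - 6)*4)*(-251 + 273) = (6 - 2*4)*22 = (6 - 8)*22 = -2*22 = -44)
(z(C) - 163604)/(145546 + 87319) = ((-117 - 44) - 163604)/(145546 + 87319) = (-161 - 163604)/232865 = -163765*1/232865 = -32753/46573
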